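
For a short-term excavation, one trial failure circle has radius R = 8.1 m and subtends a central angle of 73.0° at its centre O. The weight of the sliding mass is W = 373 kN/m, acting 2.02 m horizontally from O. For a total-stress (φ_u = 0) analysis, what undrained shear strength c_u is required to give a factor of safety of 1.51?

c_u = 13.6 kPa

FS = c_u·L_a·R / (W·d), so c_u = FS·W·d / (L_a·R).
Arc length L_a = R·θ = 8.1·(73.0°·π/180) = 8.1·1.2741 = 10.32 m
c_u = 1.51·373·2.02 / (10.32·8.1) = 1137.7 / 83.59 = 13.61 kPa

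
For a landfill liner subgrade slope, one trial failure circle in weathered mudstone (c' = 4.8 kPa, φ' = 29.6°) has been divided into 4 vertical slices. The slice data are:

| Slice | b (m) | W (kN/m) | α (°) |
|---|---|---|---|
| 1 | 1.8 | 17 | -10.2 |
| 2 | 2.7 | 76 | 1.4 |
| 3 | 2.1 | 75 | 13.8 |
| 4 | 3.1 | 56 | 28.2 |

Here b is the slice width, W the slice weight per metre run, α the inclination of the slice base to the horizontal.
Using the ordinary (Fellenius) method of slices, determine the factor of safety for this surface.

Ordinary method of slices: FS = Σ[c'·Δl_i + (W_i cosα_i)·tanφ'] / Σ W_i sinα_i, with Δl_i = b_i / cosα_i.
Slice 1: Δl = 1.8/cos(-10.2°) = 1.829 m; N'_1 = 17·cos(-10.2°) = 16.7; c'Δl = 8.78; W sinα = -3.0
Slice 2: Δl = 2.7/cos1.4° = 2.701 m; N'_2 = 76·cos1.4° = 76.0; c'Δl = 12.96; W sinα = 1.9
Slice 3: Δl = 2.1/cos13.8° = 2.162 m; N'_3 = 75·cos13.8° = 72.8; c'Δl = 10.38; W sinα = 17.9
Slice 4: Δl = 3.1/cos28.2° = 3.518 m; N'_4 = 56·cos28.2° = 49.4; c'Δl = 16.88; W sinα = 26.5
Σc'Δl = 49.0 kN/m; ΣN' = 214.9 kN/m; ΣW sinα = 43.2 kN/m
Resisting = 49.0 + 214.9·tan29.6° = 49.0 + 122.1 = 171.1 kN/m
FS = 171.1 / 43.2 = 3.960

FS = 3.96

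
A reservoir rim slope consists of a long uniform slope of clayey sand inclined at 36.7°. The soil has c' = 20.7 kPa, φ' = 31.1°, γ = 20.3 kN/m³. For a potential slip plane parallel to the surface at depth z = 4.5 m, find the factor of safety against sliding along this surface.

For an infinite slope with a slip plane parallel to the surface (no pore pressure): FS = [c' + γz cos²β tanφ'] / [γz sinβ cosβ].
γz = 20.3·4.5 = 91.35 kN/m²
Numerator = 20.7 + 91.35·cos²36.7°·tan31.1° = 20.7 + 91.35·0.6428·0.6032 = 56.124 kPa
Denominator = 91.35·sin36.7°·cos36.7° = 91.35·0.5976·0.8018 = 43.771 kPa
FS = 56.124 / 43.771 = 1.282

FS = 1.28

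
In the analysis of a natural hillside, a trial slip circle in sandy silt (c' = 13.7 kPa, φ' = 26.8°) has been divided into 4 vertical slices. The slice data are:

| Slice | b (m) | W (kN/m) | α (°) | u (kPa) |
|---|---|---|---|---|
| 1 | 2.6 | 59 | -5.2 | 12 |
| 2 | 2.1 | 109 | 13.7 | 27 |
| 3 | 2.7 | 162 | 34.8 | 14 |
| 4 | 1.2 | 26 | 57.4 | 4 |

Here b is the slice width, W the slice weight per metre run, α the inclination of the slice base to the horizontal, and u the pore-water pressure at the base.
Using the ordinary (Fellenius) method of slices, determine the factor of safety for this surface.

Ordinary method of slices: FS = Σ[c'·Δl_i + (W_i cosα_i − u_i·Δl_i)·tanφ'] / Σ W_i sinα_i, with Δl_i = b_i / cosα_i.
Slice 1: Δl = 2.6/cos(-5.2°) = 2.611 m; N'_1 = 59·cos(-5.2°) − 12·2.611 = 27.4; c'Δl = 35.77; W sinα = -5.3
Slice 2: Δl = 2.1/cos13.7° = 2.161 m; N'_2 = 109·cos13.7° − 27·2.161 = 47.5; c'Δl = 29.61; W sinα = 25.8
Slice 3: Δl = 2.7/cos34.8° = 3.288 m; N'_3 = 162·cos34.8° − 14·3.288 = 87.0; c'Δl = 45.05; W sinα = 92.5
Slice 4: Δl = 1.2/cos57.4° = 2.227 m; N'_4 = 26·cos57.4° − 4·2.227 = 5.1; c'Δl = 30.51; W sinα = 21.9
Σc'Δl = 140.9 kN/m; ΣN' = 167.1 kN/m; ΣW sinα = 134.8 kN/m
Resisting = 140.9 + 167.1·tan26.8° = 140.9 + 84.4 = 225.3 kN/m
FS = 225.3 / 134.8 = 1.671

FS = 1.67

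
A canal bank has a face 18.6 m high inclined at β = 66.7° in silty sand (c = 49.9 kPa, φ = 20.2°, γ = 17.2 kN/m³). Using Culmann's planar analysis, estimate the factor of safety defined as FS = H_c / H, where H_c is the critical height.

FS = 1.73

H_c = (4c/γ) · sinβ cosφ / [1 − cos(β − φ)]
    = (4·49.9/17.2) · sin66.7°·cos20.2° / [1 − cos46.5°]
    = 11.605 · 0.8620 / 0.3116 = 32.10 m
FS = H_c / H = 32.10 / 18.6 = 1.726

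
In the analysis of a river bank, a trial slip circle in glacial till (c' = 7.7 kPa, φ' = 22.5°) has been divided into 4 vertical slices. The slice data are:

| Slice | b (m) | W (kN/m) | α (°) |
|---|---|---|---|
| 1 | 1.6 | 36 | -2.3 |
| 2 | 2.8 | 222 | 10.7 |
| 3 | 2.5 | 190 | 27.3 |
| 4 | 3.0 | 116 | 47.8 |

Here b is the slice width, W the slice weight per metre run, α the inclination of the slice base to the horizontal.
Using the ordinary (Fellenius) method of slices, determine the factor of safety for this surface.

FS = 1.40

Ordinary method of slices: FS = Σ[c'·Δl_i + (W_i cosα_i)·tanφ'] / Σ W_i sinα_i, with Δl_i = b_i / cosα_i.
Slice 1: Δl = 1.6/cos(-2.3°) = 1.601 m; N'_1 = 36·cos(-2.3°) = 36.0; c'Δl = 12.33; W sinα = -1.4
Slice 2: Δl = 2.8/cos10.7° = 2.850 m; N'_2 = 222·cos10.7° = 218.1; c'Δl = 21.94; W sinα = 41.2
Slice 3: Δl = 2.5/cos27.3° = 2.813 m; N'_3 = 190·cos27.3° = 168.8; c'Δl = 21.66; W sinα = 87.1
Slice 4: Δl = 3.0/cos47.8° = 4.466 m; N'_4 = 116·cos47.8° = 77.9; c'Δl = 34.39; W sinα = 85.9
Σc'Δl = 90.3 kN/m; ΣN' = 500.9 kN/m; ΣW sinα = 212.8 kN/m
Resisting = 90.3 + 500.9·tan22.5° = 90.3 + 207.5 = 297.8 kN/m
FS = 297.8 / 212.8 = 1.399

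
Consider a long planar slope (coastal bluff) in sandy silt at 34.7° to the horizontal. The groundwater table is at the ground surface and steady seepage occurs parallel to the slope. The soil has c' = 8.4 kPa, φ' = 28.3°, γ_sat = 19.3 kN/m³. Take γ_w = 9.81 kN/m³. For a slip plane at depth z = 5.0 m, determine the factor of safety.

With seepage parallel to the slope and the water table at the surface, the effective normal stress on the slip plane uses the buoyant unit weight γ' = γ_sat − γ_w while the driving shear stress uses γ_sat:
FS = [c' + γ' z cos²β tanφ'] / [γ_sat z sinβ cosβ]
γ' = 19.3 − 9.81 = 9.49 kN/m³
Numerator = 8.4 + 9.49·5.0·cos²34.7°·tan28.3° = 8.4 + 9.49·5.0·0.6759·0.5384 = 25.669 kPa
Denominator = 19.3·5.0·sin34.7°·cos34.7° = 19.3·5.0·0.5693·0.8221 = 45.165 kPa
FS = 25.669 / 45.165 = 0.568

FS = 0.57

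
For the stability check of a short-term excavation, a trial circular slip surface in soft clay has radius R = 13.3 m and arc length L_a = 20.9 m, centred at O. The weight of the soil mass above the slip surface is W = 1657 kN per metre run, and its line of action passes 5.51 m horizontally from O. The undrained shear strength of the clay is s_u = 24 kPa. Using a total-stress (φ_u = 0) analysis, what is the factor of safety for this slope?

Taking moments about the centre O, the resisting moment is provided by the undrained shear strength acting along the arc:
M_R = s_u·L_a·R = 24·20.90·13.3 = 6671.3 kN·m/m
M_D = W·d = 1657·5.51 = 9130.1 kN·m/m
FS = M_R / M_D = 6671.3 / 9130.1 = 0.731

FS = 0.73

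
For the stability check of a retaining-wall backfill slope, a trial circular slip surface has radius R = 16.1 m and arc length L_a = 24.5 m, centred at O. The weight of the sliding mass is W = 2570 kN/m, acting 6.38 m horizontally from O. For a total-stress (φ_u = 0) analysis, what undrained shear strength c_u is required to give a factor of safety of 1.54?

FS = c_u·L_a·R / (W·d), so c_u = FS·W·d / (L_a·R).
c_u = 1.54·2570·6.38 / (24.50·16.1) = 25250.8 / 394.45 = 64.02 kPa

c_u = 64.0 kPa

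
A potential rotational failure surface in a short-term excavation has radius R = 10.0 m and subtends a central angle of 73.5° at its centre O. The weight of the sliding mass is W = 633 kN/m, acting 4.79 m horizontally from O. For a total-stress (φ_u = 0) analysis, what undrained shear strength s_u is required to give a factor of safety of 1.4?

s_u = 33.1 kPa

FS = s_u·L_a·R / (W·d), so s_u = FS·W·d / (L_a·R).
Arc length L_a = R·θ = 10.0·(73.5°·π/180) = 10.0·1.2828 = 12.83 m
s_u = 1.4·633·4.79 / (12.83·10.0) = 4244.9 / 128.28 = 33.09 kPa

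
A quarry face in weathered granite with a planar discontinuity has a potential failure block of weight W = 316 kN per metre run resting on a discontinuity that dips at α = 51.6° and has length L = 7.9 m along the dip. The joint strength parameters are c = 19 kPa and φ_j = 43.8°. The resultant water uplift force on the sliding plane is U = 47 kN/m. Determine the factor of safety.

Resolving the block weight along and normal to the plane and applying the Mohr–Coulomb strength on the joint:
N' = W cosα − U = 316·cos51.6° − 47 = 149.3 kN/m
Driving force T = W sinα = 316·sin51.6° = 247.6 kN/m
Resisting force R = c·L + N'·tanφ_j = 19·7.9 + 149.3·tan43.8° = 150.1 + 143.2 = 293.3 kN/m
FS = R / T = 293.3 / 247.6 = 1.184

FS = 1.18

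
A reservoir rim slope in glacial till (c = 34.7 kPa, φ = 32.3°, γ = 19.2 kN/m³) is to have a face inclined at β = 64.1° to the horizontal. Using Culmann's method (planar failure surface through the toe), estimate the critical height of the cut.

H_c = 36.62 m

Culmann's analysis gives the critical failure plane at α_cr = (β + φ)/2 = (64.1 + 32.3)/2 = 48.2°, and the critical height
H_c = (4c/γ) · sinβ cosφ / [1 − cos(β − φ)]
    = (4·34.7/19.2) · sin64.1°·cos32.3° / [1 − cos(31.8°)]
    = 7.229 · 0.8996·0.8453 / [1 − 0.8499]
    = 7.229 · 0.7604 / 0.1501
    = 36.62 m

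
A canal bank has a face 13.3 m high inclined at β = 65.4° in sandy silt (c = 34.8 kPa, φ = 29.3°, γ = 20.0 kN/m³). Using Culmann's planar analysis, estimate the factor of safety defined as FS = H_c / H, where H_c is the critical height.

H_c = (4c/γ) · sinβ cosφ / [1 − cos(β − φ)]
    = (4·34.8/20.0) · sin65.4°·cos29.3° / [1 − cos36.1°]
    = 6.960 · 0.7929 / 0.1920 = 28.74 m
FS = H_c / H = 28.74 / 13.3 = 2.161

FS = 2.16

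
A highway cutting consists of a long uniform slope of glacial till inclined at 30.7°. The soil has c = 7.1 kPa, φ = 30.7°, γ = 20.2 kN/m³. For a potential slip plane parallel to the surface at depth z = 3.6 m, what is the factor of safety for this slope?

For an infinite slope with a slip plane parallel to the surface (no pore pressure): FS = [c + γz cos²β tanφ] / [γz sinβ cosβ].
γz = 20.2·3.6 = 72.72 kN/m²
Numerator = 7.1 + 72.72·cos²30.7°·tan30.7° = 7.1 + 72.72·0.7393·0.5938 = 39.023 kPa
Denominator = 72.72·sin30.7°·cos30.7° = 72.72·0.5105·0.8599 = 31.923 kPa
FS = 39.023 / 31.923 = 1.222

FS = 1.22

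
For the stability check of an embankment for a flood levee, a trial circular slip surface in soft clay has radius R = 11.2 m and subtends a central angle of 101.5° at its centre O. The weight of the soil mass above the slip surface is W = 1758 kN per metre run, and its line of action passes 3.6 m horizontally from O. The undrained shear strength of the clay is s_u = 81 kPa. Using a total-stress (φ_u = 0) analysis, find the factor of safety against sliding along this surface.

Taking moments about the centre O, the resisting moment is provided by the undrained shear strength acting along the arc:
Arc length L_a = R·θ = 11.2·(101.5°·π/180) = 11.2·1.7715 = 19.84 m
M_R = s_u·L_a·R = 81·19.84·11.2 = 17999.7 kN·m/m
M_D = W·d = 1758·3.6 = 6328.8 kN·m/m
FS = M_R / M_D = 17999.7 / 6328.8 = 2.844

FS = 2.84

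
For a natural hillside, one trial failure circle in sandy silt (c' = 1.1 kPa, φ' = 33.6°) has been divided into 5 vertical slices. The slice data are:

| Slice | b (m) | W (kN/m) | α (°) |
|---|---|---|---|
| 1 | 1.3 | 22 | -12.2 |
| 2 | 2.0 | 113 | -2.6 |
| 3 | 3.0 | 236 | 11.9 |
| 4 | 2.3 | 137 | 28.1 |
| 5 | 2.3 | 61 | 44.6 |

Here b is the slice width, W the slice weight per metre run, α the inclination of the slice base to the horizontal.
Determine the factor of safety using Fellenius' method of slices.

Ordinary method of slices: FS = Σ[c'·Δl_i + (W_i cosα_i)·tanφ'] / Σ W_i sinα_i, with Δl_i = b_i / cosα_i.
Slice 1: Δl = 1.3/cos(-12.2°) = 1.330 m; N'_1 = 22·cos(-12.2°) = 21.5; c'Δl = 1.46; W sinα = -4.6
Slice 2: Δl = 2.0/cos(-2.6°) = 2.002 m; N'_2 = 113·cos(-2.6°) = 112.9; c'Δl = 2.20; W sinα = -5.1
Slice 3: Δl = 3.0/cos11.9° = 3.066 m; N'_3 = 236·cos11.9° = 230.9; c'Δl = 3.37; W sinα = 48.7
Slice 4: Δl = 2.3/cos28.1° = 2.607 m; N'_4 = 137·cos28.1° = 120.9; c'Δl = 2.87; W sinα = 64.5
Slice 5: Δl = 2.3/cos44.6° = 3.230 m; N'_5 = 61·cos44.6° = 43.4; c'Δl = 3.55; W sinα = 42.8
Σc'Δl = 13.5 kN/m; ΣN' = 529.6 kN/m; ΣW sinα = 146.2 kN/m
Resisting = 13.5 + 529.6·tan33.6° = 13.5 + 351.9 = 365.3 kN/m
FS = 365.3 / 146.2 = 2.498

FS = 2.50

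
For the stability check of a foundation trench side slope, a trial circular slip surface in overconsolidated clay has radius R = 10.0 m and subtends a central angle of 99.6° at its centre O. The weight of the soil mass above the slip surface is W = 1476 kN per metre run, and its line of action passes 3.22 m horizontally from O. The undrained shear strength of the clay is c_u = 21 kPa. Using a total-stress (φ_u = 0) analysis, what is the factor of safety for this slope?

FS = 0.77

Taking moments about the centre O, the resisting moment is provided by the undrained shear strength acting along the arc:
Arc length L_a = R·θ = 10.0·(99.6°·π/180) = 10.0·1.7383 = 17.38 m
M_R = c_u·L_a·R = 21·17.38·10.0 = 3650.5 kN·m/m
M_D = W·d = 1476·3.22 = 4752.7 kN·m/m
FS = M_R / M_D = 3650.5 / 4752.7 = 0.768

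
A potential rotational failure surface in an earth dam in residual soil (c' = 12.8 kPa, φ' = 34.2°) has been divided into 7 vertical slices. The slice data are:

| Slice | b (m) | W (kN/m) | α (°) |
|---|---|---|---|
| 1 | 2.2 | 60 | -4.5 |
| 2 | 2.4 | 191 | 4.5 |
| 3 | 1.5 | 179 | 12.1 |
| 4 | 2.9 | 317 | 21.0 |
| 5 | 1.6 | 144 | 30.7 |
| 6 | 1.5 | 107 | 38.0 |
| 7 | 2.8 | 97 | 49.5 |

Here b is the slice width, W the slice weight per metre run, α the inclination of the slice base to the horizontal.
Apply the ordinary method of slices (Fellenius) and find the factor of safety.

Ordinary method of slices: FS = Σ[c'·Δl_i + (W_i cosα_i)·tanφ'] / Σ W_i sinα_i, with Δl_i = b_i / cosα_i.
Slice 1: Δl = 2.2/cos(-4.5°) = 2.207 m; N'_1 = 60·cos(-4.5°) = 59.8; c'Δl = 28.25; W sinα = -4.7
Slice 2: Δl = 2.4/cos4.5° = 2.407 m; N'_2 = 191·cos4.5° = 190.4; c'Δl = 30.81; W sinα = 15.0
Slice 3: Δl = 1.5/cos12.1° = 1.534 m; N'_3 = 179·cos12.1° = 175.0; c'Δl = 19.64; W sinα = 37.5
Slice 4: Δl = 2.9/cos21.0° = 3.106 m; N'_4 = 317·cos21.0° = 295.9; c'Δl = 39.76; W sinα = 113.6
Slice 5: Δl = 1.6/cos30.7° = 1.861 m; N'_5 = 144·cos30.7° = 123.8; c'Δl = 23.82; W sinα = 73.5
Slice 6: Δl = 1.5/cos38.0° = 1.904 m; N'_6 = 107·cos38.0° = 84.3; c'Δl = 24.37; W sinα = 65.9
Slice 7: Δl = 2.8/cos49.5° = 4.311 m; N'_7 = 97·cos49.5° = 63.0; c'Δl = 55.19; W sinα = 73.8
Σc'Δl = 221.8 kN/m; ΣN' = 992.3 kN/m; ΣW sinα = 374.6 kN/m
Resisting = 221.8 + 992.3·tan34.2° = 221.8 + 674.4 = 896.2 kN/m
FS = 896.2 / 374.6 = 2.393

FS = 2.39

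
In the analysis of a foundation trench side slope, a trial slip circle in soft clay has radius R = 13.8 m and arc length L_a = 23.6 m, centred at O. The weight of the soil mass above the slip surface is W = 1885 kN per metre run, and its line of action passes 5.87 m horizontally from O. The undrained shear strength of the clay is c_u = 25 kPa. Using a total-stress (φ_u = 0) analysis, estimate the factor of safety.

Taking moments about the centre O, the resisting moment is provided by the undrained shear strength acting along the arc:
M_R = c_u·L_a·R = 25·23.60·13.8 = 8142.0 kN·m/m
M_D = W·d = 1885·5.87 = 11065.0 kN·m/m
FS = M_R / M_D = 8142.0 / 11065.0 = 0.736

FS = 0.74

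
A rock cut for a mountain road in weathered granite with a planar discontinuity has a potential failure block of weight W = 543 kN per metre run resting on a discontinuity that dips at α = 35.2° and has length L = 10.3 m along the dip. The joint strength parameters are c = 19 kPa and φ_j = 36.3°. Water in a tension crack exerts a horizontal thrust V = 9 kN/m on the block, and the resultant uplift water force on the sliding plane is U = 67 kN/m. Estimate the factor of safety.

FS = 1.46

Resolving the block weight along and normal to the plane and applying the Mohr–Coulomb strength on the joint:
N' = W cosα − U − V sinα = 543·cos35.2° − 67 − 9·sin35.2° = 371.5 kN/m
Driving force T = W sinα + V cosα = 543·sin35.2° + 9·cos35.2° = 320.4 kN/m
Resisting force R = c·L + N'·tanφ_j = 19·10.3 + 371.5·tan36.3° = 195.7 + 272.9 = 468.6 kN/m
FS = R / T = 468.6 / 320.4 = 1.463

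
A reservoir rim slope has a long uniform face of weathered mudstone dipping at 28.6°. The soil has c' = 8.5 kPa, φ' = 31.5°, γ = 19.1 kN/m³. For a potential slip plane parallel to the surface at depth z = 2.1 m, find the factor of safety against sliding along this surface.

For an infinite slope with a slip plane parallel to the surface (no pore pressure): FS = [c' + γz cos²β tanφ'] / [γz sinβ cosβ].
γz = 19.1·2.1 = 40.11 kN/m²
Numerator = 8.5 + 40.11·cos²28.6°·tan31.5° = 8.5 + 40.11·0.7709·0.6128 = 27.447 kPa
Denominator = 40.11·sin28.6°·cos28.6° = 40.11·0.4787·0.8780 = 16.858 kPa
FS = 27.447 / 16.858 = 1.628

FS = 1.63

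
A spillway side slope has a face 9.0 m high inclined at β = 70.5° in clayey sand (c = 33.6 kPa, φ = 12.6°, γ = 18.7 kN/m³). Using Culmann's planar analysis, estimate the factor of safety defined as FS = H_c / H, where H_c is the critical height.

H_c = (4c/γ) · sinβ cosφ / [1 − cos(β − φ)]
    = (4·33.6/18.7) · sin70.5°·cos12.6° / [1 − cos57.9°]
    = 7.187 · 0.9199 / 0.4686 = 14.11 m
FS = H_c / H = 14.11 / 9.0 = 1.568

FS = 1.57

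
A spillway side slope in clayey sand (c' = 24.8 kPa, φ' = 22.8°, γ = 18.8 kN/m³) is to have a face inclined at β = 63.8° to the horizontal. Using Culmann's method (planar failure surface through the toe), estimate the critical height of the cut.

H_c = 17.79 m

Culmann's analysis gives the critical failure plane at α_cr = (β + φ')/2 = (63.8 + 22.8)/2 = 43.3°, and the critical height
H_c = (4c'/γ) · sinβ cosφ' / [1 − cos(β − φ')]
    = (4·24.8/18.8) · sin63.8°·cos22.8° / [1 − cos(41.0°)]
    = 5.277 · 0.8973·0.9219 / [1 − 0.7547]
    = 5.277 · 0.8271 / 0.2453
    = 17.79 m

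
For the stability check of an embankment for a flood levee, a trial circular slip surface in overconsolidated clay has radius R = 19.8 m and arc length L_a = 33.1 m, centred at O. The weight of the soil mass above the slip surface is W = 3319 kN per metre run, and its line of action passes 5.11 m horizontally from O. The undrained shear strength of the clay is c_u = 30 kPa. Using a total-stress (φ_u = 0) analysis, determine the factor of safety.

Taking moments about the centre O, the resisting moment is provided by the undrained shear strength acting along the arc:
M_R = c_u·L_a·R = 30·33.10·19.8 = 19661.4 kN·m/m
M_D = W·d = 3319·5.11 = 16960.1 kN·m/m
FS = M_R / M_D = 19661.4 / 16960.1 = 1.159

FS = 1.16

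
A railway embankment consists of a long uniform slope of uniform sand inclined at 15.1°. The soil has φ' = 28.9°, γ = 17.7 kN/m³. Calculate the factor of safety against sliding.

FS = 2.05

For a dry cohesionless infinite slope the factor of safety is FS = tanφ' / tanβ.
FS = tan28.9° / tan15.1° = 0.5520 / 0.2698 = 2.046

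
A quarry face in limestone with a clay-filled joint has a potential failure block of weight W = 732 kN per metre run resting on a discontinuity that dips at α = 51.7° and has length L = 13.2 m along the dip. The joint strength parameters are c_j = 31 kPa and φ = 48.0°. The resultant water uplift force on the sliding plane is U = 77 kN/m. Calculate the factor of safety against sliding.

FS = 1.44

Resolving the block weight along and normal to the plane and applying the Mohr–Coulomb strength on the joint:
N' = W cosα − U = 732·cos51.7° − 77 = 376.7 kN/m
Driving force T = W sinα = 732·sin51.7° = 574.5 kN/m
Resisting force R = c_j·L + N'·tanφ = 31·13.2 + 376.7·tan48.0° = 409.2 + 418.3 = 827.5 kN/m
FS = R / T = 827.5 / 574.5 = 1.441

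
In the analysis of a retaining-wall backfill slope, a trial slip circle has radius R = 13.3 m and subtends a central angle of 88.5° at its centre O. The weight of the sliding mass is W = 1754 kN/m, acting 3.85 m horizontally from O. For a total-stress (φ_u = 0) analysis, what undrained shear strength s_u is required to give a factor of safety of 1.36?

s_u = 33.6 kPa

FS = s_u·L_a·R / (W·d), so s_u = FS·W·d / (L_a·R).
Arc length L_a = R·θ = 13.3·(88.5°·π/180) = 13.3·1.5446 = 20.54 m
s_u = 1.36·1754·3.85 / (20.54·13.3) = 9183.9 / 273.23 = 33.61 kPa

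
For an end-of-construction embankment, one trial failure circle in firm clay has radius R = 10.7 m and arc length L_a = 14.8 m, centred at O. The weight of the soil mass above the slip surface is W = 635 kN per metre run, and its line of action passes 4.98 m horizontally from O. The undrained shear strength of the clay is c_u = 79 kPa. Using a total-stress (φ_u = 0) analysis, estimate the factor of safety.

FS = 3.96

Taking moments about the centre O, the resisting moment is provided by the undrained shear strength acting along the arc:
M_R = c_u·L_a·R = 79·14.80·10.7 = 12510.4 kN·m/m
M_D = W·d = 635·4.98 = 3162.3 kN·m/m
FS = M_R / M_D = 12510.4 / 3162.3 = 3.956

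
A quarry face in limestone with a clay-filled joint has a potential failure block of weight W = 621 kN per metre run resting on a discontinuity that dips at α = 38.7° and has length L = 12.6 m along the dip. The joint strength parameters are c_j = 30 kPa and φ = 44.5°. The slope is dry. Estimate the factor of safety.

FS = 2.20

Resolving the block weight along and normal to the plane and applying the Mohr–Coulomb strength on the joint:
N' = W cosα = 621·cos38.7° = 484.6 kN/m
Driving force T = W sinα = 621·sin38.7° = 388.3 kN/m
Resisting force R = c_j·L + N'·tanφ = 30·12.6 + 484.6·tan44.5° = 378.0 + 476.3 = 854.3 kN/m
FS = R / T = 854.3 / 388.3 = 2.200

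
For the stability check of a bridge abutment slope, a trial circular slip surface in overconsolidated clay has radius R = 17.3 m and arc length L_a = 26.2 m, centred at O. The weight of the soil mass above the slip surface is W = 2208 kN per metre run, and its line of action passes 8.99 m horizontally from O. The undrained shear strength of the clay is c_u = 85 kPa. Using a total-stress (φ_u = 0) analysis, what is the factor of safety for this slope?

FS = 1.94

Taking moments about the centre O, the resisting moment is provided by the undrained shear strength acting along the arc:
M_R = c_u·L_a·R = 85·26.20·17.3 = 38527.1 kN·m/m
M_D = W·d = 2208·8.99 = 19849.9 kN·m/m
FS = M_R / M_D = 38527.1 / 19849.9 = 1.941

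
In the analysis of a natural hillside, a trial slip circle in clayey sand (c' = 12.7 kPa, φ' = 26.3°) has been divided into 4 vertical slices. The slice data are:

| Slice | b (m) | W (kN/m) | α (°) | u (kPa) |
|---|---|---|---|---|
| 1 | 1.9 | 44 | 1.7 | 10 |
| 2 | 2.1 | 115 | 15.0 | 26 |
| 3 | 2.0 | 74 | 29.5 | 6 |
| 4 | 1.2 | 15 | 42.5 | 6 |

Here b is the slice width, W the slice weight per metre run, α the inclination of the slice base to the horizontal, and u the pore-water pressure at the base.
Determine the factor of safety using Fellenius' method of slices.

Ordinary method of slices: FS = Σ[c'·Δl_i + (W_i cosα_i − u_i·Δl_i)·tanφ'] / Σ W_i sinα_i, with Δl_i = b_i / cosα_i.
Slice 1: Δl = 1.9/cos1.7° = 1.901 m; N'_1 = 44·cos1.7° − 10·1.901 = 25.0; c'Δl = 24.14; W sinα = 1.3
Slice 2: Δl = 2.1/cos15.0° = 2.174 m; N'_2 = 115·cos15.0° − 26·2.174 = 54.6; c'Δl = 27.61; W sinα = 29.8
Slice 3: Δl = 2.0/cos29.5° = 2.298 m; N'_3 = 74·cos29.5° − 6·2.298 = 50.6; c'Δl = 29.18; W sinα = 36.4
Slice 4: Δl = 1.2/cos42.5° = 1.628 m; N'_4 = 15·cos42.5° − 6·1.628 = 1.3; c'Δl = 20.67; W sinα = 10.1
Σc'Δl = 101.6 kN/m; ΣN' = 131.4 kN/m; ΣW sinα = 77.6 kN/m
Resisting = 101.6 + 131.4·tan26.3° = 101.6 + 65.0 = 166.6 kN/m
FS = 166.6 / 77.6 = 2.145

FS = 2.15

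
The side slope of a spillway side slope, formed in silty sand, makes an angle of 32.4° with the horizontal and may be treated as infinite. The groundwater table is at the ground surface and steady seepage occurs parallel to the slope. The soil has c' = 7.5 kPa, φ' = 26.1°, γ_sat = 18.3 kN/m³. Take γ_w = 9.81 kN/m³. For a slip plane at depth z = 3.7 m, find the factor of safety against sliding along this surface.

With seepage parallel to the slope and the water table at the surface, the effective normal stress on the slip plane uses the buoyant unit weight γ' = γ_sat − γ_w while the driving shear stress uses γ_sat:
FS = [c' + γ' z cos²β tanφ'] / [γ_sat z sinβ cosβ]
γ' = 18.3 − 9.81 = 8.49 kN/m³
Numerator = 7.5 + 8.49·3.7·cos²32.4°·tan26.1° = 7.5 + 8.49·3.7·0.7129·0.4899 = 18.471 kPa
Denominator = 18.3·3.7·sin32.4°·cos32.4° = 18.3·3.7·0.5358·0.8443 = 30.633 kPa
FS = 18.471 / 30.633 = 0.603

FS = 0.60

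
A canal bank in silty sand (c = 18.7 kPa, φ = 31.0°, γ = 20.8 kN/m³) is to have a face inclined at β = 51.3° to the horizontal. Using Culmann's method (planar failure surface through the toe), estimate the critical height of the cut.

H_c = 38.73 m

Culmann's analysis gives the critical failure plane at α_cr = (β + φ)/2 = (51.3 + 31.0)/2 = 41.1°, and the critical height
H_c = (4c/γ) · sinβ cosφ / [1 − cos(β − φ)]
    = (4·18.7/20.8) · sin51.3°·cos31.0° / [1 − cos(20.3°)]
    = 3.596 · 0.7804·0.8572 / [1 − 0.9379]
    = 3.596 · 0.6690 / 0.0621
    = 38.73 m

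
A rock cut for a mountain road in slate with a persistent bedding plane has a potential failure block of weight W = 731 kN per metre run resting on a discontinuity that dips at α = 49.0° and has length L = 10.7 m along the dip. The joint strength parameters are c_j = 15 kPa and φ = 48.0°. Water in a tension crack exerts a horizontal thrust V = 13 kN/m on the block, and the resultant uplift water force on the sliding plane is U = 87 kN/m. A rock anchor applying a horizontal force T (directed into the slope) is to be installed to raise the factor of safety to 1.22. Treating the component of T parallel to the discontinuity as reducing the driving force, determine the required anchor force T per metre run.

T = 60 kN/m

Resolving forces along and normal to the sliding plane, with the horizontal anchor force T adding T·sinα to the effective normal force and T·cosα acting up the plane against the driving force:
FS = [c_jL + (W cosα − U − V sinα + T sinα) tanφ] / [W sinα + V cosα − T cosα]
Without the anchor: N' = 382.8 kN/m, driving T_d = 560.2 kN/m, resisting R = 15·10.7 + 382.8·tan48.0° = 585.6 kN/m, FS = 1.05.
Setting FS = 1.22 and solving for T:
1.22·(560.2 − T cos49.0°) = 585.6 + T sin49.0°·tan48.0°
T·(sin49.0°·tan48.0° + 1.22·cos49.0°) = 1.22·560.2 − 585.6
T·(0.7547·1.1106 + 1.22·0.6561) = 683.5 − 585.6 = 97.9
T·1.6386 = 97.9
T = 59.7 kN/m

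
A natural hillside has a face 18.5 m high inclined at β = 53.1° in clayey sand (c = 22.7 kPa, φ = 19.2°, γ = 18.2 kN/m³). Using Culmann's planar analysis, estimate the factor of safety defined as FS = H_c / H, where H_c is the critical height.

H_c = (4c/γ) · sinβ cosφ / [1 − cos(β − φ)]
    = (4·22.7/18.2) · sin53.1°·cos19.2° / [1 − cos33.9°]
    = 4.989 · 0.7552 / 0.1700 = 22.16 m
FS = H_c / H = 22.16 / 18.5 = 1.198

FS = 1.20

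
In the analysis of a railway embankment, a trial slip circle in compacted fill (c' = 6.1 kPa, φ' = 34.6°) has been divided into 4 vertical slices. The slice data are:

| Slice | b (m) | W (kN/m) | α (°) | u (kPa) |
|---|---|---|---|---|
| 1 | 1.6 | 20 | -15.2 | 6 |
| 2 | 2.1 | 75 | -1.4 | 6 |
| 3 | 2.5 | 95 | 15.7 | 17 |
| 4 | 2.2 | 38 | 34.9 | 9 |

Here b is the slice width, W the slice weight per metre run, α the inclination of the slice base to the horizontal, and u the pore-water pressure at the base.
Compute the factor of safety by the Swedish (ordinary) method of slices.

FS = 3.52

Ordinary method of slices: FS = Σ[c'·Δl_i + (W_i cosα_i − u_i·Δl_i)·tanφ'] / Σ W_i sinα_i, with Δl_i = b_i / cosα_i.
Slice 1: Δl = 1.6/cos(-15.2°) = 1.658 m; N'_1 = 20·cos(-15.2°) − 6·1.658 = 9.4; c'Δl = 10.11; W sinα = -5.2
Slice 2: Δl = 2.1/cos(-1.4°) = 2.101 m; N'_2 = 75·cos(-1.4°) − 6·2.101 = 62.4; c'Δl = 12.81; W sinα = -1.8
Slice 3: Δl = 2.5/cos15.7° = 2.597 m; N'_3 = 95·cos15.7° − 17·2.597 = 47.3; c'Δl = 15.84; W sinα = 25.7
Slice 4: Δl = 2.2/cos34.9° = 2.682 m; N'_4 = 38·cos34.9° − 9·2.682 = 7.0; c'Δl = 16.36; W sinα = 21.7
Σc'Δl = 55.1 kN/m; ΣN' = 126.1 kN/m; ΣW sinα = 40.4 kN/m
Resisting = 55.1 + 126.1·tan34.6° = 55.1 + 87.0 = 142.1 kN/m
FS = 142.1 / 40.4 = 3.520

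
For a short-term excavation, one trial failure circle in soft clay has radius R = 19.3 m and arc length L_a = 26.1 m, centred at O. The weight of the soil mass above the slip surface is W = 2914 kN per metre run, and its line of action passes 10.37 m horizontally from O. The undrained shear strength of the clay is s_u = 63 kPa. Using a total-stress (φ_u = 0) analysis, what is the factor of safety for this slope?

FS = 1.05

Taking moments about the centre O, the resisting moment is provided by the undrained shear strength acting along the arc:
M_R = s_u·L_a·R = 63·26.10·19.3 = 31735.0 kN·m/m
M_D = W·d = 2914·10.37 = 30218.2 kN·m/m
FS = M_R / M_D = 31735.0 / 30218.2 = 1.050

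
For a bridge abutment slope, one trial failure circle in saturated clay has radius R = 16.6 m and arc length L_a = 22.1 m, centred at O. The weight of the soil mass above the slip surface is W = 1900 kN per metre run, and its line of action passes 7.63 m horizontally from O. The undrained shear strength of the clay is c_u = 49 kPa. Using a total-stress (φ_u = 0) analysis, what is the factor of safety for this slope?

Taking moments about the centre O, the resisting moment is provided by the undrained shear strength acting along the arc:
M_R = c_u·L_a·R = 49·22.10·16.6 = 17976.1 kN·m/m
M_D = W·d = 1900·7.63 = 14497.0 kN·m/m
FS = M_R / M_D = 17976.1 / 14497.0 = 1.240

FS = 1.24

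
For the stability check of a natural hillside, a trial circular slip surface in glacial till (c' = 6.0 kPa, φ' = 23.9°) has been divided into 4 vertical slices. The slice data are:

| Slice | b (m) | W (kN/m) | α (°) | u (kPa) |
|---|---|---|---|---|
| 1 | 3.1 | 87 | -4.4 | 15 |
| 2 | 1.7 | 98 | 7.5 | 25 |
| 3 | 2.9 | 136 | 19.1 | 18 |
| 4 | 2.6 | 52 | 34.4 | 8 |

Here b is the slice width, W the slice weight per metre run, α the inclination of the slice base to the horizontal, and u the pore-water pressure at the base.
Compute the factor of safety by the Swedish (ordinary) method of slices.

FS = 1.86

Ordinary method of slices: FS = Σ[c'·Δl_i + (W_i cosα_i − u_i·Δl_i)·tanφ'] / Σ W_i sinα_i, with Δl_i = b_i / cosα_i.
Slice 1: Δl = 3.1/cos(-4.4°) = 3.109 m; N'_1 = 87·cos(-4.4°) − 15·3.109 = 40.1; c'Δl = 18.65; W sinα = -6.7
Slice 2: Δl = 1.7/cos7.5° = 1.715 m; N'_2 = 98·cos7.5° − 25·1.715 = 54.3; c'Δl = 10.29; W sinα = 12.8
Slice 3: Δl = 2.9/cos19.1° = 3.069 m; N'_3 = 136·cos19.1° − 18·3.069 = 73.3; c'Δl = 18.41; W sinα = 44.5
Slice 4: Δl = 2.6/cos34.4° = 3.151 m; N'_4 = 52·cos34.4° − 8·3.151 = 17.7; c'Δl = 18.91; W sinα = 29.4
Σc'Δl = 66.3 kN/m; ΣN' = 185.4 kN/m; ΣW sinα = 80.0 kN/m
Resisting = 66.3 + 185.4·tan23.9° = 66.3 + 82.1 = 148.4 kN/m
FS = 148.4 / 80.0 = 1.855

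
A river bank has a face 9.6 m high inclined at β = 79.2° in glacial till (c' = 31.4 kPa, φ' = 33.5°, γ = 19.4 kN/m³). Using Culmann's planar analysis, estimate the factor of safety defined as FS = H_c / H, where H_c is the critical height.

FS = 1.83

H_c = (4c'/γ) · sinβ cosφ' / [1 − cos(β − φ')]
    = (4·31.4/19.4) · sin79.2°·cos33.5° / [1 − cos45.7°]
    = 6.474 · 0.8191 / 0.3016 = 17.58 m
FS = H_c / H = 17.58 / 9.6 = 1.832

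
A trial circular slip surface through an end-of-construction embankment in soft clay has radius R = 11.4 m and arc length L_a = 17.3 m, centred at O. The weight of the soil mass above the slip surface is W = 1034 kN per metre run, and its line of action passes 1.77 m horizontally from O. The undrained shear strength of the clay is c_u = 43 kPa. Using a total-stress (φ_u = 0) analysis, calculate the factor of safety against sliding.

FS = 4.63

Taking moments about the centre O, the resisting moment is provided by the undrained shear strength acting along the arc:
M_R = c_u·L_a·R = 43·17.30·11.4 = 8480.5 kN·m/m
M_D = W·d = 1034·1.77 = 1830.2 kN·m/m
FS = M_R / M_D = 8480.5 / 1830.2 = 4.634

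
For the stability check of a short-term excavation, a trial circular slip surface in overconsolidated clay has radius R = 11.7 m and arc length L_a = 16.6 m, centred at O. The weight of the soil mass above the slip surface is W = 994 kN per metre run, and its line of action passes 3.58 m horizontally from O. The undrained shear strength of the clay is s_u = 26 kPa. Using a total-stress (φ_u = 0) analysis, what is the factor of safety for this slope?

Taking moments about the centre O, the resisting moment is provided by the undrained shear strength acting along the arc:
M_R = s_u·L_a·R = 26·16.60·11.7 = 5049.7 kN·m/m
M_D = W·d = 994·3.58 = 3558.5 kN·m/m
FS = M_R / M_D = 5049.7 / 3558.5 = 1.419

FS = 1.42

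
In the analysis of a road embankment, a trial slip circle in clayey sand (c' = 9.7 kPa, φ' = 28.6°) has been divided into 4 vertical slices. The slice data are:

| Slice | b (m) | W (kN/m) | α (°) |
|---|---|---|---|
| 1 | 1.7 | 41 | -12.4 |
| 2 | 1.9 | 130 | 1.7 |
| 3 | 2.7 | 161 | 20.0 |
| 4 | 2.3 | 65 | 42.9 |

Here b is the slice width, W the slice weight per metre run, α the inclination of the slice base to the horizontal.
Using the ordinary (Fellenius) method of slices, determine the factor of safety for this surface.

FS = 3.12

Ordinary method of slices: FS = Σ[c'·Δl_i + (W_i cosα_i)·tanφ'] / Σ W_i sinα_i, with Δl_i = b_i / cosα_i.
Slice 1: Δl = 1.7/cos(-12.4°) = 1.741 m; N'_1 = 41·cos(-12.4°) = 40.0; c'Δl = 16.88; W sinα = -8.8
Slice 2: Δl = 1.9/cos1.7° = 1.901 m; N'_2 = 130·cos1.7° = 129.9; c'Δl = 18.44; W sinα = 3.9
Slice 3: Δl = 2.7/cos20.0° = 2.873 m; N'_3 = 161·cos20.0° = 151.3; c'Δl = 27.87; W sinα = 55.1
Slice 4: Δl = 2.3/cos42.9° = 3.140 m; N'_4 = 65·cos42.9° = 47.6; c'Δl = 30.46; W sinα = 44.2
Σc'Δl = 93.6 kN/m; ΣN' = 368.9 kN/m; ΣW sinα = 94.4 kN/m
Resisting = 93.6 + 368.9·tan28.6° = 93.6 + 201.1 = 294.8 kN/m
FS = 294.8 / 94.4 = 3.124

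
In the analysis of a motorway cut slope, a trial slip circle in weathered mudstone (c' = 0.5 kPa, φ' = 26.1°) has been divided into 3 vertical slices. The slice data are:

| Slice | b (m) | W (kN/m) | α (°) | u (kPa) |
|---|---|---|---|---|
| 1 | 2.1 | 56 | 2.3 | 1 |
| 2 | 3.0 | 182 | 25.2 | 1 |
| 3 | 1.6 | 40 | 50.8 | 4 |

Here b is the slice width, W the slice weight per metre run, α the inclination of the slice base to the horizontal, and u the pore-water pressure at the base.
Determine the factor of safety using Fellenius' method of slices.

Ordinary method of slices: FS = Σ[c'·Δl_i + (W_i cosα_i − u_i·Δl_i)·tanφ'] / Σ W_i sinα_i, with Δl_i = b_i / cosα_i.
Slice 1: Δl = 2.1/cos2.3° = 2.102 m; N'_1 = 56·cos2.3° − 1·2.102 = 53.9; c'Δl = 1.05; W sinα = 2.2
Slice 2: Δl = 3.0/cos25.2° = 3.316 m; N'_2 = 182·cos25.2° − 1·3.316 = 161.4; c'Δl = 1.66; W sinα = 77.5
Slice 3: Δl = 1.6/cos50.8° = 2.532 m; N'_3 = 40·cos50.8° − 4·2.532 = 15.2; c'Δl = 1.27; W sinα = 31.0
Σc'Δl = 4.0 kN/m; ΣN' = 230.4 kN/m; ΣW sinα = 110.7 kN/m
Resisting = 4.0 + 230.4·tan26.1° = 4.0 + 112.9 = 116.8 kN/m
FS = 116.8 / 110.7 = 1.055

FS = 1.06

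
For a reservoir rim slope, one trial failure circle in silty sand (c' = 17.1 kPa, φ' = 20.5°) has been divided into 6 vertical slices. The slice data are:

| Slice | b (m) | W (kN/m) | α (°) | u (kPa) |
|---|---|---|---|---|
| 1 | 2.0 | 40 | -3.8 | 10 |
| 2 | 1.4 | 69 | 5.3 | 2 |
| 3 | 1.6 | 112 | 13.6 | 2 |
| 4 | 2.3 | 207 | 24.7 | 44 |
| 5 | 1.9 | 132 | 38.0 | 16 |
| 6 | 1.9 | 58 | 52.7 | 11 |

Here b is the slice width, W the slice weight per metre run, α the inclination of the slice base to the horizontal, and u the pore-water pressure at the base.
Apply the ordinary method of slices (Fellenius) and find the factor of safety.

FS = 1.43

Ordinary method of slices: FS = Σ[c'·Δl_i + (W_i cosα_i − u_i·Δl_i)·tanφ'] / Σ W_i sinα_i, with Δl_i = b_i / cosα_i.
Slice 1: Δl = 2.0/cos(-3.8°) = 2.004 m; N'_1 = 40·cos(-3.8°) − 10·2.004 = 19.9; c'Δl = 34.28; W sinα = -2.7
Slice 2: Δl = 1.4/cos5.3° = 1.406 m; N'_2 = 69·cos5.3° − 2·1.406 = 65.9; c'Δl = 24.04; W sinα = 6.4
Slice 3: Δl = 1.6/cos13.6° = 1.646 m; N'_3 = 112·cos13.6° − 2·1.646 = 105.6; c'Δl = 28.15; W sinα = 26.3
Slice 4: Δl = 2.3/cos24.7° = 2.532 m; N'_4 = 207·cos24.7° − 44·2.532 = 76.7; c'Δl = 43.29; W sinα = 86.5
Slice 5: Δl = 1.9/cos38.0° = 2.411 m; N'_5 = 132·cos38.0° − 16·2.411 = 65.4; c'Δl = 41.23; W sinα = 81.3
Slice 6: Δl = 1.9/cos52.7° = 3.135 m; N'_6 = 58·cos52.7° − 11·3.135 = 0.7; c'Δl = 53.61; W sinα = 46.1
Σc'Δl = 224.6 kN/m; ΣN' = 334.1 kN/m; ΣW sinα = 244.0 kN/m
Resisting = 224.6 + 334.1·tan20.5° = 224.6 + 124.9 = 349.5 kN/m
FS = 349.5 / 244.0 = 1.433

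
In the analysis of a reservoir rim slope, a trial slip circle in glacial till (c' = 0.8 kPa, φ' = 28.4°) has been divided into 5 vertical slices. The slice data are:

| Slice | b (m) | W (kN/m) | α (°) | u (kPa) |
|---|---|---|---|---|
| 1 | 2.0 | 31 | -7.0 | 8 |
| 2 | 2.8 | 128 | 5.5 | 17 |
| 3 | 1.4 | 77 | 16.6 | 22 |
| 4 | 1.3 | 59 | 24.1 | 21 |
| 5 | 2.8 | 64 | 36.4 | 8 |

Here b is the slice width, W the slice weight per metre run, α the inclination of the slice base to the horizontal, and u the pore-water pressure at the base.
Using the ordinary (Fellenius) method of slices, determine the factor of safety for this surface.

FS = 1.17

Ordinary method of slices: FS = Σ[c'·Δl_i + (W_i cosα_i − u_i·Δl_i)·tanφ'] / Σ W_i sinα_i, with Δl_i = b_i / cosα_i.
Slice 1: Δl = 2.0/cos(-7.0°) = 2.015 m; N'_1 = 31·cos(-7.0°) − 8·2.015 = 14.6; c'Δl = 1.61; W sinα = -3.8
Slice 2: Δl = 2.8/cos5.5° = 2.813 m; N'_2 = 128·cos5.5° − 17·2.813 = 79.6; c'Δl = 2.25; W sinα = 12.3
Slice 3: Δl = 1.4/cos16.6° = 1.461 m; N'_3 = 77·cos16.6° − 22·1.461 = 41.7; c'Δl = 1.17; W sinα = 22.0
Slice 4: Δl = 1.3/cos24.1° = 1.424 m; N'_4 = 59·cos24.1° − 21·1.424 = 24.0; c'Δl = 1.14; W sinα = 24.1
Slice 5: Δl = 2.8/cos36.4° = 3.479 m; N'_5 = 64·cos36.4° − 8·3.479 = 23.7; c'Δl = 2.78; W sinα = 38.0
Σc'Δl = 9.0 kN/m; ΣN' = 183.5 kN/m; ΣW sinα = 92.6 kN/m
Resisting = 9.0 + 183.5·tan28.4° = 9.0 + 99.2 = 108.2 kN/m
FS = 108.2 / 92.6 = 1.169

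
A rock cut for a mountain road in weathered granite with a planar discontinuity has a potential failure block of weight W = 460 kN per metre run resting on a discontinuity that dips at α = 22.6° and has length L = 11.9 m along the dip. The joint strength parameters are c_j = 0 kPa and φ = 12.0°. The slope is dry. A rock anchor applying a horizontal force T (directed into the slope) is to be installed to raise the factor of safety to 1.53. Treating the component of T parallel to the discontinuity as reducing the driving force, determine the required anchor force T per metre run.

Resolving forces along and normal to the sliding plane, with the horizontal anchor force T adding T·sinα to the effective normal force and T·cosα acting up the plane against the driving force:
FS = [c_jL + (W cosα + T sinα) tanφ] / [W sinα − T cosα]
Without the anchor: N' = 424.7 kN/m, driving T_d = 176.8 kN/m, resisting R = 0·11.9 + 424.7·tan12.0° = 90.3 kN/m, FS = 0.51.
Setting FS = 1.53 and solving for T:
1.53·(176.8 − T cos22.6°) = 90.3 + T sin22.6°·tan12.0°
T·(sin22.6°·tan12.0° + 1.53·cos22.6°) = 1.53·176.8 − 90.3
T·(0.3843·0.2126 + 1.53·0.9232) = 270.5 − 90.3 = 180.2
T·1.4942 = 180.2
T = 120.6 kN/m

T = 121 kN/m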